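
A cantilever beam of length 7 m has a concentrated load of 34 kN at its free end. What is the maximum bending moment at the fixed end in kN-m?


For a cantilever with a point load at the free end:
M_max = P * L = 34 * 7 = 238 kN-m

238 kN-m


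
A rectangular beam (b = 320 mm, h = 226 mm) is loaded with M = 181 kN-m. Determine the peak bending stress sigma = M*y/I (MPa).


I = b * h^3 / 12 = 320 * 226^3 / 12 = 307818026.67 mm^4
y = h / 2 = 226 / 2 = 113.0 mm
M = 181 kN-m = 181000000.0 N-mm
sigma = M * y / I = 181000000.0 * 113.0 / 307818026.67
= 66.45 MPa

66.45 MPa


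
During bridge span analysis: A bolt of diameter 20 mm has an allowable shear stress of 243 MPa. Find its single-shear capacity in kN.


A = pi * d^2 / 4 = pi * 20^2 / 4 = 314.1593 mm^2
V = f_v * A / 1000 = 243 * 314.1593 / 1000
= 76.3407 kN

76.3407 kN


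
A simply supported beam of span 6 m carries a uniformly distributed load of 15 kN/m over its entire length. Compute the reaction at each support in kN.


Total load = w * L = 15 * 6 = 90 kN
By symmetry, each reaction R = total / 2 = 90 / 2 = 45.0 kN

45.0 kN


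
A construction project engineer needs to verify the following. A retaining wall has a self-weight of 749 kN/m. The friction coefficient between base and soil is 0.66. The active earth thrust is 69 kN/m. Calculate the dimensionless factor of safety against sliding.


Resisting force = mu * W = 0.66 * 749 = 494.34 kN/m
FOS = Resisting / Driving = 494.34 / 69
= 7.1643 (dimensionless)

7.1643 (dimensionless)


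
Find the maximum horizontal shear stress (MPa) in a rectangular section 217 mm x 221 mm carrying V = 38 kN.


A = b * h = 217 * 221 = 47957 mm^2
V = 38 kN = 38000.0 N
tau_max = 1.5 * V / A = 1.5 * 38000.0 / 47957
= 1.1886 MPa

1.1886 MPa


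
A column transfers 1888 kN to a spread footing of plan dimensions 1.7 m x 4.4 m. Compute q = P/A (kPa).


A = 1.7 * 4.4 = 7.48 m^2
q = P / A = 1888 / 7.48
= 252.4064 kPa

252.4064 kPa


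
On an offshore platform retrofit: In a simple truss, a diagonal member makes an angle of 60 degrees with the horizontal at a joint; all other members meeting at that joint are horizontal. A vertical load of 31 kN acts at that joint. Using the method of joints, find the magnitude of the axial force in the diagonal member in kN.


At the joint, only the diagonal has a vertical component, so vertical equilibrium gives:
F * sin(60) = 31
F = 31 / sin(60)
= 31 / 0.866025
= 35.8 kN

35.8 kN


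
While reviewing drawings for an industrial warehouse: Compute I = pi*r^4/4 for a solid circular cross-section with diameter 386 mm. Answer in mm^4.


r = d / 2 = 386 / 2 = 193.0 mm
I = pi * r^4 / 4 = pi * 193.0^4 / 4
= 1089730527.72 mm^4

1089730527.72 mm^4


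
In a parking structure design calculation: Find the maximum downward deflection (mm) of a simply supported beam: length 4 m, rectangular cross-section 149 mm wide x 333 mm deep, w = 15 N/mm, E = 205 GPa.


I = 149 * 333^3 / 12 = 458498292.75 mm^4
L = 4000.0 mm, w = 15 N/mm, E = 205000.0 MPa
delta = 5 * w * L^4 / (384 * E * I)
= 5 * 15 * 4000.0^4 / (384 * 205000.0 * 458498292.75)
= 0.532 mm

0.532 mm


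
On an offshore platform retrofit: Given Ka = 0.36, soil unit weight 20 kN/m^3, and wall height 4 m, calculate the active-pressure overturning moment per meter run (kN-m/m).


Pa = 0.5 * Ka * gamma * H^2
= 0.5 * 0.36 * 20 * 4^2
= 57.6 kN/m
Arm = H / 3 = 4 / 3 = 1.3333 m
Mo = Pa * arm = Pa * H / 3 = 57.6 * 4 / 3 = 76.8 kN-m/m

76.8 kN-m/m


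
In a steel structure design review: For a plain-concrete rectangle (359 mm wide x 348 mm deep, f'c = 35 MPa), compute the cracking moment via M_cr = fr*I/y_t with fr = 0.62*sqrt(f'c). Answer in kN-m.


fr = 0.62 * sqrt(35) = 0.62 * 5.9161 = 3.668 MPa
I = 359 * 348^3 / 12 = 1260813744.0 mm^4
y_t = 174.0 mm
M_cr = fr * I / y_t = 3.668 * 1260813744.0 / 174.0 N-mm
= 26.5783 kN-m

26.5783 kN-m


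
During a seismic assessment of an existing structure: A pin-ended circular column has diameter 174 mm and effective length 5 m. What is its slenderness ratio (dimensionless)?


Radius of gyration r = d / 4 = 174 / 4 = 43.5 mm
L_eff = 5000.0 mm
Slenderness ratio = L / r = 5000.0 / 43.5 = 114.94 (dimensionless)

114.94 (dimensionless)


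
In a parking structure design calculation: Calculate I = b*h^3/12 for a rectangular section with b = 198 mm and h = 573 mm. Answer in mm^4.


I = b * h^3 / 12
= 198 * 573^3 / 12
= 198 * 188132517 / 12
= 3104186530.5 mm^4

3104186530.5 mm^4


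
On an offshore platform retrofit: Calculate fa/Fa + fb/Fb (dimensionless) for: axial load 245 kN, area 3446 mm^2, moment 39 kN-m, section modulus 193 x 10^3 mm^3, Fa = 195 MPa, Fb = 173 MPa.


f_a = P / A = 245000.0 / 3446 = 71.0969 MPa
f_b = M / S = 39000000.0 / 193000.0 = 202.0725 MPa
Ratio = f_a / Fa + f_b / Fb
= 71.0969 / 195 + 202.0725 / 173
= 1.5326 (dimensionless)

1.5326 (dimensionless)


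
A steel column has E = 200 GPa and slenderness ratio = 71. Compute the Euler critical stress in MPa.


sigma_cr = pi^2 * E / lambda^2
= 9.8696 * 200000.0 / 71^2
= 9.8696 * 200000.0 / 5041
= 391.5733 MPa

391.5733 MPa


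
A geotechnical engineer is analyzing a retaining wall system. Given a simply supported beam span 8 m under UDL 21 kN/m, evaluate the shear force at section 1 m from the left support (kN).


R_A = w * L / 2 = 21 * 8 / 2 = 84.0 kN
V(x) = R_A - w * x = 84.0 - 21 * 1
= 63.0 kN

63.0 kN


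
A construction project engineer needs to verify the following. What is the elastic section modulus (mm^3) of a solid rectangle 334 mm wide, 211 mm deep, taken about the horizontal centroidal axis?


S = b * h^2 / 6
= 334 * 211^2 / 6
= 334 * 44521 / 6
= 2478335.67 mm^3

2478335.67 mm^3


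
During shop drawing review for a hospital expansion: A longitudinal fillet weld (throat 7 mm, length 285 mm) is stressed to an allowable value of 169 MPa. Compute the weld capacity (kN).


Strength = throat * length * allowable stress
= 7 * 285 * 169 N
= 337155 N
= 337.15 kN

337.15 kN


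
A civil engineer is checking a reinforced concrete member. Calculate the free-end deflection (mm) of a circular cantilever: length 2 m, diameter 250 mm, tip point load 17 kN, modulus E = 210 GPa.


I = pi * d^4 / 64 = pi * 250^4 / 64 = 191747598.49 mm^4
L = 2000.0 mm, P = 17000.0 N, E = 210000.0 MPa
delta = P * L^3 / (3 * E * I)
= 17000.0 * 2000.0^3 / (3 * 210000.0 * 191747598.49)
= 1.1258 mm

1.1258 mm


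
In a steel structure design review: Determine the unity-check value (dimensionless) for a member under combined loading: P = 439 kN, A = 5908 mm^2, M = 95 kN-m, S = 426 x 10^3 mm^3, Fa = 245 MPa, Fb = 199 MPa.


f_a = P / A = 439000.0 / 5908 = 74.306 MPa
f_b = M / S = 95000000.0 / 426000.0 = 223.0047 MPa
Ratio = f_a / Fa + f_b / Fb
= 74.306 / 245 + 223.0047 / 199
= 1.4239 (dimensionless)

1.4239 (dimensionless)


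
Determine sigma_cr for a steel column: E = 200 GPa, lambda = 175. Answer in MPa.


sigma_cr = pi^2 * E / lambda^2
= 9.8696 * 200000.0 / 175^2
= 9.8696 * 200000.0 / 30625
= 64.4546 MPa

64.4546 MPa


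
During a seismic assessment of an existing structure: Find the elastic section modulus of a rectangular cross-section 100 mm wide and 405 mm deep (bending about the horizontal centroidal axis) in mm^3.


S = b * h^2 / 6
= 100 * 405^2 / 6
= 100 * 164025 / 6
= 2733750.0 mm^3

2733750.0 mm^3


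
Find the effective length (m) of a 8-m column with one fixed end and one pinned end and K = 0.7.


L_eff = K * L
= 0.7 * 8
= 5.6 m

5.6 m


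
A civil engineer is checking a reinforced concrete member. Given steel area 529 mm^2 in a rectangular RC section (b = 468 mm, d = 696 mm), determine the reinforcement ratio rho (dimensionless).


rho = As / (b * d)
= 529 / (468 * 696)
= 529 / 325728
= 0.001624 (dimensionless)

0.001624 (dimensionless)


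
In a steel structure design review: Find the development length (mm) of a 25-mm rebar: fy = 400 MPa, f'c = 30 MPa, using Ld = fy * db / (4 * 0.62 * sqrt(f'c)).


Ld = (fy * db) / (4 * 0.62 * sqrt(f'c))
= (400 * 25) / (4 * 0.62 * sqrt(30))
= 10000 / 13.5835
= 736.19 mm

736.19 mm


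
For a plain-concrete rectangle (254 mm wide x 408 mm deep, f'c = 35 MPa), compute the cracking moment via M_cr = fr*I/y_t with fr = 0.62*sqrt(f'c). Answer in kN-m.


fr = 0.62 * sqrt(35) = 0.62 * 5.9161 = 3.668 MPa
I = 254 * 408^3 / 12 = 1437583104.0 mm^4
y_t = 204.0 mm
M_cr = fr * I / y_t = 3.668 * 1437583104.0 / 204.0 N-mm
= 25.8481 kN-m

25.8481 kN-m


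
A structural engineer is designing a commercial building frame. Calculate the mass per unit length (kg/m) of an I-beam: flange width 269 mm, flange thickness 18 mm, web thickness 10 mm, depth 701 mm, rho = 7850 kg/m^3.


A_flanges = 2 * 269 * 18 = 9684 mm^2
A_web = (701 - 2 * 18) * 10 = 6650 mm^2
A_total = 9684 + 6650 = 16334 mm^2 = 0.016334 m^2
Weight = rho * A = 7850 * 0.016334 = 128.2219 kg/m

128.2219 kg/m


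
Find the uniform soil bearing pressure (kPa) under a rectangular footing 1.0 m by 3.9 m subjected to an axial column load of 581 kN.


A = 1.0 * 3.9 = 3.9 m^2
q = P / A = 581 / 3.9
= 148.9744 kPa

148.9744 kPa


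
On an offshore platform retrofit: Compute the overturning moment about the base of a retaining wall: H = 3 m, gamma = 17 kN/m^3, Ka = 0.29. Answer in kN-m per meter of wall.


Pa = 0.5 * Ka * gamma * H^2
= 0.5 * 0.29 * 17 * 3^2
= 22.185 kN/m
Arm = H / 3 = 3 / 3 = 1.0 m
Mo = Pa * arm = Pa * H / 3 = 22.185 * 3 / 3 = 22.185 kN-m/m

22.185 kN-m/m


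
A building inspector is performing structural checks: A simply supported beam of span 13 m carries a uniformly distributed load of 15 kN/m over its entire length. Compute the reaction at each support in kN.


Total load = w * L = 15 * 13 = 195 kN
By symmetry, each reaction R = total / 2 = 195 / 2 = 97.5 kN

97.5 kN


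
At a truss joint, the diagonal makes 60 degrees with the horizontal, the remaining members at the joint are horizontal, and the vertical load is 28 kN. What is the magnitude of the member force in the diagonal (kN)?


At the joint, only the diagonal has a vertical component, so vertical equilibrium gives:
F * sin(60) = 28
F = 28 / sin(60)
= 28 / 0.866025
= 32.33 kN

32.33 kN


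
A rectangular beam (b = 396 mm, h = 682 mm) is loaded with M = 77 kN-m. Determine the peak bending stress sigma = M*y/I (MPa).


I = b * h^3 / 12 = 396 * 682^3 / 12 = 10468080744.0 mm^4
y = h / 2 = 682 / 2 = 341.0 mm
M = 77 kN-m = 77000000.0 N-mm
sigma = M * y / I = 77000000.0 * 341.0 / 10468080744.0
= 2.51 MPa

2.51 MPa


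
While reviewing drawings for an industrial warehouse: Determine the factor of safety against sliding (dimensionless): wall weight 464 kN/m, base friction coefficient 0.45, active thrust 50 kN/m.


Resisting force = mu * W = 0.45 * 464 = 208.8 kN/m
FOS = Resisting / Driving = 208.8 / 50
= 4.176 (dimensionless)

4.176 (dimensionless)


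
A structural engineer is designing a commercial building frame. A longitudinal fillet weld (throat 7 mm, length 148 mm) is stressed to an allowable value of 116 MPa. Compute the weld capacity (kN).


Strength = throat * length * allowable stress
= 7 * 148 * 116 N
= 120176 N
= 120.18 kN

120.18 kN


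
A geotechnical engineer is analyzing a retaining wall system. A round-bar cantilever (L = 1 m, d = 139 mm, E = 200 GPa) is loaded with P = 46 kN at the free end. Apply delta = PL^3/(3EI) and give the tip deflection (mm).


I = pi * d^4 / 64 = pi * 139^4 / 64 = 18324372.0 mm^4
L = 1000.0 mm, P = 46000.0 N, E = 200000.0 MPa
delta = P * L^3 / (3 * E * I)
= 46000.0 * 1000.0^3 / (3 * 200000.0 * 18324372.0)
= 4.1839 mm

4.1839 mm


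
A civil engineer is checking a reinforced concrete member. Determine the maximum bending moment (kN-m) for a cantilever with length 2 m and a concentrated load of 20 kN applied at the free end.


For a cantilever with a point load at the free end:
M_max = P * L = 20 * 2 = 40 kN-m

40 kN-m


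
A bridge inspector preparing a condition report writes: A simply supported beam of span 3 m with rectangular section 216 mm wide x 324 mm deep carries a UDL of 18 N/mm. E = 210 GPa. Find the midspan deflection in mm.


I = 216 * 324^3 / 12 = 612220032.0 mm^4
L = 3000.0 mm, w = 18 N/mm, E = 210000.0 MPa
delta = 5 * w * L^4 / (384 * E * I)
= 5 * 18 * 3000.0^4 / (384 * 210000.0 * 612220032.0)
= 0.1477 mm

0.1477 mm


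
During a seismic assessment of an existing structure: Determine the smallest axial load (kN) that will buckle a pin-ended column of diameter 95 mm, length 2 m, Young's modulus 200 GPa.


I = pi * d^4 / 64 = 3998198.21 mm^4
L = 2000.0 mm
P_cr = pi^2 * E * I / L^2
= 9.8696 * 200000.0 * 3998198.21 / 2000.0^2
= 1973031.73 N = 1973.0317 kN

1973.0317 kN


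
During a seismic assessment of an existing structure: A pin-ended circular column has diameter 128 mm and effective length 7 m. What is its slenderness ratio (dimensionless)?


Radius of gyration r = d / 4 = 128 / 4 = 32.0 mm
L_eff = 7000.0 mm
Slenderness ratio = L / r = 7000.0 / 32.0 = 218.75 (dimensionless)

218.75 (dimensionless)


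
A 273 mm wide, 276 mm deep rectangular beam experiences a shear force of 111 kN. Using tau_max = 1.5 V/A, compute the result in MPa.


A = b * h = 273 * 276 = 75348 mm^2
V = 111 kN = 111000.0 N
tau_max = 1.5 * V / A = 1.5 * 111000.0 / 75348
= 2.2097 MPa

2.2097 MPa


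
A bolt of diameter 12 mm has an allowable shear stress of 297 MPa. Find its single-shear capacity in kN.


A = pi * d^2 / 4 = pi * 12^2 / 4 = 113.0973 mm^2
V = f_v * A / 1000 = 297 * 113.0973 / 1000
= 33.5899 kN

33.5899 kN


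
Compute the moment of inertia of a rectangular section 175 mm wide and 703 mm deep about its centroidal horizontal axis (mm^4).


I = b * h^3 / 12
= 175 * 703^3 / 12
= 175 * 347428927 / 12
= 5066671852.08 mm^4

5066671852.08 mm^4


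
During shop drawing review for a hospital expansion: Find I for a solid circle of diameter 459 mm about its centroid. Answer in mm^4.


r = d / 2 = 459 / 2 = 229.5 mm
I = pi * r^4 / 4 = pi * 229.5^4 / 4
= 2178816426.6 mm^4

2178816426.6 mm^4


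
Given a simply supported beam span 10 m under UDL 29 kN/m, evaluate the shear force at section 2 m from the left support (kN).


R_A = w * L / 2 = 29 * 10 / 2 = 145.0 kN
V(x) = R_A - w * x = 145.0 - 29 * 2
= 87.0 kN

87.0 kN


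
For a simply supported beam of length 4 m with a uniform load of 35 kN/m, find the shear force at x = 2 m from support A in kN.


R_A = w * L / 2 = 35 * 4 / 2 = 70.0 kN
V(x) = R_A - w * x = 70.0 - 35 * 2
= 0.0 kN

0.0 kN


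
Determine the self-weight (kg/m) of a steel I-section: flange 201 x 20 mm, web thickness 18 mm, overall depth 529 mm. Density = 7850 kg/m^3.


A_flanges = 2 * 201 * 20 = 8040 mm^2
A_web = (529 - 2 * 20) * 18 = 8802 mm^2
A_total = 8040 + 8802 = 16842 mm^2 = 0.016842 m^2
Weight = rho * A = 7850 * 0.016842 = 132.2097 kg/m

132.2097 kg/m


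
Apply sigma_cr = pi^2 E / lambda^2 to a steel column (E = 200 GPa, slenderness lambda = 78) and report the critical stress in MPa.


sigma_cr = pi^2 * E / lambda^2
= 9.8696 * 200000.0 / 78^2
= 9.8696 * 200000.0 / 6084
= 324.4446 MPa

324.4446 MPa


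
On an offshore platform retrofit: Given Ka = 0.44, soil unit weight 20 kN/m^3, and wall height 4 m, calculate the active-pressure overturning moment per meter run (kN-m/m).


Pa = 0.5 * Ka * gamma * H^2
= 0.5 * 0.44 * 20 * 4^2
= 70.4 kN/m
Arm = H / 3 = 4 / 3 = 1.3333 m
Mo = Pa * arm = Pa * H / 3 = 70.4 * 4 / 3 = 93.8667 kN-m/m

93.8667 kN-m/m


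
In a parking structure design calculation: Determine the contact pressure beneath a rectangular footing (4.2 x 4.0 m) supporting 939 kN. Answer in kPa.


A = 4.2 * 4.0 = 16.8 m^2
q = P / A = 939 / 16.8
= 55.8929 kPa

55.8929 kPa


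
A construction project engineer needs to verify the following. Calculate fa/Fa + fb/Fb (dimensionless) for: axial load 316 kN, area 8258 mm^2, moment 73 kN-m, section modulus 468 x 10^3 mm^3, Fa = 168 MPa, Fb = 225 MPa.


f_a = P / A = 316000.0 / 8258 = 38.2659 MPa
f_b = M / S = 73000000.0 / 468000.0 = 155.9829 MPa
Ratio = f_a / Fa + f_b / Fb
= 38.2659 / 168 + 155.9829 / 225
= 0.921 (dimensionless)

0.921 (dimensionless)


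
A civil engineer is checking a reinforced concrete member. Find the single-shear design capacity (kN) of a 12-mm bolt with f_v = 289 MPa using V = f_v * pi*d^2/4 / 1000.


A = pi * d^2 / 4 = pi * 12^2 / 4 = 113.0973 mm^2
V = f_v * A / 1000 = 289 * 113.0973 / 1000
= 32.6851 kN

32.6851 kN


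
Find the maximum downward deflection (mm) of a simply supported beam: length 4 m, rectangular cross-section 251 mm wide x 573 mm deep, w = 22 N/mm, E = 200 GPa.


I = 251 * 573^3 / 12 = 3935105147.25 mm^4
L = 4000.0 mm, w = 22 N/mm, E = 200000.0 MPa
delta = 5 * w * L^4 / (384 * E * I)
= 5 * 22 * 4000.0^4 / (384 * 200000.0 * 3935105147.25)
= 0.0932 mm

0.0932 mm


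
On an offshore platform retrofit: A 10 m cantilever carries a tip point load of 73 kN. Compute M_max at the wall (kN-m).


For a cantilever with a point load at the free end:
M_max = P * L = 73 * 10 = 730 kN-m

730 kN-m


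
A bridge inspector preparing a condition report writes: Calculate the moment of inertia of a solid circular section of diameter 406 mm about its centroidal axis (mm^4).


r = d / 2 = 406 / 2 = 203.0 mm
I = pi * r^4 / 4 = pi * 203.0^4 / 4
= 1333748773.37 mm^4

1333748773.37 mm^4


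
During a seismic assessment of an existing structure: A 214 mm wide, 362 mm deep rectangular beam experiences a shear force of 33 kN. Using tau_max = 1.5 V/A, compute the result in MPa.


A = b * h = 214 * 362 = 77468 mm^2
V = 33 kN = 33000.0 N
tau_max = 1.5 * V / A = 1.5 * 33000.0 / 77468
= 0.639 MPa

0.639 MPa


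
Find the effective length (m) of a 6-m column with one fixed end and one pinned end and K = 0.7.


L_eff = K * L
= 0.7 * 6
= 4.2 m

4.2 m


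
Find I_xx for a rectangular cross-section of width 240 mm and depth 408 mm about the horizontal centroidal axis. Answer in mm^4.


I = b * h^3 / 12
= 240 * 408^3 / 12
= 240 * 67917312 / 12
= 1358346240.0 mm^4

1358346240.0 mm^4


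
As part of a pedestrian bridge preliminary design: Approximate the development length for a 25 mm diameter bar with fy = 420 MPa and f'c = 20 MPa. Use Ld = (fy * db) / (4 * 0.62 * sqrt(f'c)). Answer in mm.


Ld = (fy * db) / (4 * 0.62 * sqrt(f'c))
= (420 * 25) / (4 * 0.62 * sqrt(20))
= 10500 / 11.0909
= 946.72 mm

946.72 mm


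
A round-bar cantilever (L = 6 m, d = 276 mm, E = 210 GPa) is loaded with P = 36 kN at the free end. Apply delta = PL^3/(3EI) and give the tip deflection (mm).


I = pi * d^4 / 64 = pi * 276^4 / 64 = 284843443.25 mm^4
L = 6000.0 mm, P = 36000.0 N, E = 210000.0 MPa
delta = P * L^3 / (3 * E * I)
= 36000.0 * 6000.0^3 / (3 * 210000.0 * 284843443.25)
= 43.3321 mm

43.3321 mm


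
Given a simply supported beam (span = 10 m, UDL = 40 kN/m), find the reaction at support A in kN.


Total load = w * L = 40 * 10 = 400 kN
By symmetry, each reaction R = total / 2 = 400 / 2 = 200.0 kN

200.0 kN


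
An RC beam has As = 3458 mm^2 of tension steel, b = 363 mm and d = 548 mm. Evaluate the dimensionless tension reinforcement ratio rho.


rho = As / (b * d)
= 3458 / (363 * 548)
= 3458 / 198924
= 0.017384 (dimensionless)

0.017384 (dimensionless)


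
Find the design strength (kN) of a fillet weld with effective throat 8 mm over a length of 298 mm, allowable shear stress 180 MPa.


Strength = throat * length * allowable stress
= 8 * 298 * 180 N
= 429120 N
= 429.12 kN

429.12 kN


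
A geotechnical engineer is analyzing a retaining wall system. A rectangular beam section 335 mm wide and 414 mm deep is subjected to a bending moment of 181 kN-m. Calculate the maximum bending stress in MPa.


I = b * h^3 / 12 = 335 * 414^3 / 12 = 1980909270.0 mm^4
y = h / 2 = 414 / 2 = 207.0 mm
M = 181 kN-m = 181000000.0 N-mm
sigma = M * y / I = 181000000.0 * 207.0 / 1980909270.0
= 18.91 MPa

18.91 MPa


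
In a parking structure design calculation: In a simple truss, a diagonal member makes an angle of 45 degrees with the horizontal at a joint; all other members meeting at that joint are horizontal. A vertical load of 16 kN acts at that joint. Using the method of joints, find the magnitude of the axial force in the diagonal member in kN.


At the joint, only the diagonal has a vertical component, so vertical equilibrium gives:
F * sin(45) = 16
F = 16 / sin(45)
= 16 / 0.707107
= 22.63 kN

22.63 kN


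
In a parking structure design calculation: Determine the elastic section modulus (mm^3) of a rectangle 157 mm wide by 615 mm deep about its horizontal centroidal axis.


S = b * h^2 / 6
= 157 * 615^2 / 6
= 157 * 378225 / 6
= 9896887.5 mm^3

9896887.5 mm^3


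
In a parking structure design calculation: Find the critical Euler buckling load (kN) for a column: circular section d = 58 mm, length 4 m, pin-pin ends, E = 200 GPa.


I = pi * d^4 / 64 = 555497.2 mm^4
L = 4000.0 mm
P_cr = pi^2 * E * I / L^2
= 9.8696 * 200000.0 * 555497.2 / 4000.0^2
= 68531.72 N = 68.5317 kN

68.5317 kN


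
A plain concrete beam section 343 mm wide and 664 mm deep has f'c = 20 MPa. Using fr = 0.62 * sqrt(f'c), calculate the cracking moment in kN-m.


fr = 0.62 * sqrt(20) = 0.62 * 4.4721 = 2.7727 MPa
I = 343 * 664^3 / 12 = 8367912149.33 mm^4
y_t = 332.0 mm
M_cr = fr * I / y_t = 2.7727 * 8367912149.33 / 332.0 N-mm
= 69.8853 kN-m

69.8853 kN-m


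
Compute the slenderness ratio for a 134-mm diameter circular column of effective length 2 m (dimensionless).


Radius of gyration r = d / 4 = 134 / 4 = 33.5 mm
L_eff = 2000.0 mm
Slenderness ratio = L / r = 2000.0 / 33.5 = 59.7 (dimensionless)

59.7 (dimensionless)


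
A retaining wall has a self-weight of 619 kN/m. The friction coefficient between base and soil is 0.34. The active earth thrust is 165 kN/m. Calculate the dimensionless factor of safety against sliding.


Resisting force = mu * W = 0.34 * 619 = 210.46 kN/m
FOS = Resisting / Driving = 210.46 / 165
= 1.2755 (dimensionless)

1.2755 (dimensionless)


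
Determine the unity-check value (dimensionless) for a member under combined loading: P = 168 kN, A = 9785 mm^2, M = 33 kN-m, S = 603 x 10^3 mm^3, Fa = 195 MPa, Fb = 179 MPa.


f_a = P / A = 168000.0 / 9785 = 17.1691 MPa
f_b = M / S = 33000000.0 / 603000.0 = 54.7264 MPa
Ratio = f_a / Fa + f_b / Fb
= 17.1691 / 195 + 54.7264 / 179
= 0.3938 (dimensionless)

0.3938 (dimensionless)


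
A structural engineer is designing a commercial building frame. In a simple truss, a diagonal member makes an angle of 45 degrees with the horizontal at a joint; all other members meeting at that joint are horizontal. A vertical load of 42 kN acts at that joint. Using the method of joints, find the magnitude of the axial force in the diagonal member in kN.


At the joint, only the diagonal has a vertical component, so vertical equilibrium gives:
F * sin(45) = 42
F = 42 / sin(45)
= 42 / 0.707107
= 59.4 kN

59.4 kN


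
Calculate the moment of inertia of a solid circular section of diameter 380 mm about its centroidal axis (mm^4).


r = d / 2 = 380 / 2 = 190.0 mm
I = pi * r^4 / 4 = pi * 190.0^4 / 4
= 1023538740.52 mm^4

1023538740.52 mm^4


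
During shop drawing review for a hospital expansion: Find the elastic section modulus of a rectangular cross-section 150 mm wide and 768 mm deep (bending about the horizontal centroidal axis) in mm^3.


S = b * h^2 / 6
= 150 * 768^2 / 6
= 150 * 589824 / 6
= 14745600.0 mm^3

14745600.0 mm^3


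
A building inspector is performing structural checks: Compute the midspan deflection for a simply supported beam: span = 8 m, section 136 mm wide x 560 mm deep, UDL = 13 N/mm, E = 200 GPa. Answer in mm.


I = 136 * 560^3 / 12 = 1990314666.67 mm^4
L = 8000.0 mm, w = 13 N/mm, E = 200000.0 MPa
delta = 5 * w * L^4 / (384 * E * I)
= 5 * 13 * 8000.0^4 / (384 * 200000.0 * 1990314666.67)
= 1.7418 mm

1.7418 mm


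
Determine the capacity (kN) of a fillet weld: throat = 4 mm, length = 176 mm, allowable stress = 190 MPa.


Strength = throat * length * allowable stress
= 4 * 176 * 190 N
= 133760 N
= 133.76 kN

133.76 kN


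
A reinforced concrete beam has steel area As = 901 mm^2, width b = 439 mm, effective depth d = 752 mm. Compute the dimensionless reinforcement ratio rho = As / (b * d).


rho = As / (b * d)
= 901 / (439 * 752)
= 901 / 330128
= 0.002729 (dimensionless)

0.002729 (dimensionless)


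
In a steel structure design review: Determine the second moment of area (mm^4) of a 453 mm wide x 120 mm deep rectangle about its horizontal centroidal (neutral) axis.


I = b * h^3 / 12
= 453 * 120^3 / 12
= 453 * 1728000 / 12
= 65232000.0 mm^4

65232000.0 mm^4


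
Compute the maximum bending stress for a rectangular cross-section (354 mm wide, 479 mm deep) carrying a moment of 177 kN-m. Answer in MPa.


I = b * h^3 / 12 = 354 * 479^3 / 12 = 3242116050.5 mm^4
y = h / 2 = 479 / 2 = 239.5 mm
M = 177 kN-m = 177000000.0 N-mm
sigma = M * y / I = 177000000.0 * 239.5 / 3242116050.5
= 13.08 MPa

13.08 MPa


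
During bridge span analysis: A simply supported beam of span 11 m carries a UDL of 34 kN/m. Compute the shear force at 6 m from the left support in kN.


R_A = w * L / 2 = 34 * 11 / 2 = 187.0 kN
V(x) = R_A - w * x = 187.0 - 34 * 6
= -17.0 kN

-17.0 kN


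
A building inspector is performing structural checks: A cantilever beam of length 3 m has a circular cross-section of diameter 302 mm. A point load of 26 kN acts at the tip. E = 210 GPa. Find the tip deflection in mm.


I = pi * d^4 / 64 = pi * 302^4 / 64 = 408317196.2 mm^4
L = 3000.0 mm, P = 26000.0 N, E = 210000.0 MPa
delta = P * L^3 / (3 * E * I)
= 26000.0 * 3000.0^3 / (3 * 210000.0 * 408317196.2)
= 2.729 mm

2.729 mm


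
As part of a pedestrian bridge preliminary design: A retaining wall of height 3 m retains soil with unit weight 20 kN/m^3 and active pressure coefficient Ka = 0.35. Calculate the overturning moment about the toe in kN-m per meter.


Pa = 0.5 * Ka * gamma * H^2
= 0.5 * 0.35 * 20 * 3^2
= 31.5 kN/m
Arm = H / 3 = 3 / 3 = 1.0 m
Mo = Pa * arm = Pa * H / 3 = 31.5 * 3 / 3 = 31.5 kN-m/m

31.5 kN-m/m


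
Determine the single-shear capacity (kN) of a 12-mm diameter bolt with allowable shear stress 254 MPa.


A = pi * d^2 / 4 = pi * 12^2 / 4 = 113.0973 mm^2
V = f_v * A / 1000 = 254 * 113.0973 / 1000
= 28.7267 kN

28.7267 kN


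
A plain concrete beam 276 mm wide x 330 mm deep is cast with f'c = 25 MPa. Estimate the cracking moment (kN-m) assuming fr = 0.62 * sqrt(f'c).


fr = 0.62 * sqrt(25) = 0.62 * 5.0 = 3.1 MPa
I = 276 * 330^3 / 12 = 826551000.0 mm^4
y_t = 165.0 mm
M_cr = fr * I / y_t = 3.1 * 826551000.0 / 165.0 N-mm
= 15.5291 kN-m

15.5291 kN-m


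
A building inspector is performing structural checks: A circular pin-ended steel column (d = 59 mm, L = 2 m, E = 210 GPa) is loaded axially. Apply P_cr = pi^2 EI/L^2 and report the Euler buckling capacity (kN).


I = pi * d^4 / 64 = 594809.57 mm^4
L = 2000.0 mm
P_cr = pi^2 * E * I / L^2
= 9.8696 * 210000.0 * 594809.57 / 2000.0^2
= 308203.09 N = 308.2031 kN

308.2031 kN


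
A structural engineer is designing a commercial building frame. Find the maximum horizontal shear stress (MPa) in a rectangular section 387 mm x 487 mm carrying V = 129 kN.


A = b * h = 387 * 487 = 188469 mm^2
V = 129 kN = 129000.0 N
tau_max = 1.5 * V / A = 1.5 * 129000.0 / 188469
= 1.0267 MPa

1.0267 MPa


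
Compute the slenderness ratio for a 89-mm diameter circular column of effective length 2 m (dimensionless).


Radius of gyration r = d / 4 = 89 / 4 = 22.25 mm
L_eff = 2000.0 mm
Slenderness ratio = L / r = 2000.0 / 22.25 = 89.89 (dimensionless)

89.89 (dimensionless)


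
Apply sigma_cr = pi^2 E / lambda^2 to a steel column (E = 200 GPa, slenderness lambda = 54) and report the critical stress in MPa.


sigma_cr = pi^2 * E / lambda^2
= 9.8696 * 200000.0 / 54^2
= 9.8696 * 200000.0 / 2916
= 676.9276 MPa

676.9276 MPa


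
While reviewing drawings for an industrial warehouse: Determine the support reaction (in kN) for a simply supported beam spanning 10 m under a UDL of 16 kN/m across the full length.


Total load = w * L = 16 * 10 = 160 kN
By symmetry, each reaction R = total / 2 = 160 / 2 = 80.0 kN

80.0 kN


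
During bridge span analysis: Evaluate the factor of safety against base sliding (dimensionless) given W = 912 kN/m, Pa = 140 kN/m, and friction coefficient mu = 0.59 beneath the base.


Resisting force = mu * W = 0.59 * 912 = 538.08 kN/m
FOS = Resisting / Driving = 538.08 / 140
= 3.8434 (dimensionless)

3.8434 (dimensionless)


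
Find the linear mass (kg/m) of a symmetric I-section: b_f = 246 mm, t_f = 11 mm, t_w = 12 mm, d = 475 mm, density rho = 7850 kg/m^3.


A_flanges = 2 * 246 * 11 = 5412 mm^2
A_web = (475 - 2 * 11) * 12 = 5436 mm^2
A_total = 5412 + 5436 = 10848 mm^2 = 0.010848 m^2
Weight = rho * A = 7850 * 0.010848 = 85.1568 kg/m

85.1568 kg/m


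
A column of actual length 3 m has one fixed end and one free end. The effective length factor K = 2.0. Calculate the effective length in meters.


L_eff = K * L
= 2.0 * 3
= 6.0 m

6.0 m


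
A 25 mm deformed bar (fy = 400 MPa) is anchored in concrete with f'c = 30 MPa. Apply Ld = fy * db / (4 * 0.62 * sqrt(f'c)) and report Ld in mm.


Ld = (fy * db) / (4 * 0.62 * sqrt(f'c))
= (400 * 25) / (4 * 0.62 * sqrt(30))
= 10000 / 13.5835
= 736.19 mm

736.19 mm


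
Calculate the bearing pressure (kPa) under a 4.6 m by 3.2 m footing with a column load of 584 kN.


A = 4.6 * 3.2 = 14.72 m^2
q = P / A = 584 / 14.72
= 39.6739 kPa

39.6739 kPa


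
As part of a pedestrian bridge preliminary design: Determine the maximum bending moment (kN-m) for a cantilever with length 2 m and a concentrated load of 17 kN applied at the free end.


For a cantilever with a point load at the free end:
M_max = P * L = 17 * 2 = 34 kN-m

34 kN-m


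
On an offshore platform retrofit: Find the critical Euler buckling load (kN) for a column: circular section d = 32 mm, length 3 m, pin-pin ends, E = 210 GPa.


I = pi * d^4 / 64 = 51471.85 mm^4
L = 3000.0 mm
P_cr = pi^2 * E * I / L^2
= 9.8696 * 210000.0 * 51471.85 / 3000.0^2
= 11853.49 N = 11.8535 kN

11.8535 kN


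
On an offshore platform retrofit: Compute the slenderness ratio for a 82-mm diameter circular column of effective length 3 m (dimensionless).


Radius of gyration r = d / 4 = 82 / 4 = 20.5 mm
L_eff = 3000.0 mm
Slenderness ratio = L / r = 3000.0 / 20.5 = 146.34 (dimensionless)

146.34 (dimensionless)


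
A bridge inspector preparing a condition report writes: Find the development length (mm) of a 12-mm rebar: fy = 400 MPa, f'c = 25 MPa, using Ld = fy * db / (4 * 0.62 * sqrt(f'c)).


Ld = (fy * db) / (4 * 0.62 * sqrt(f'c))
= (400 * 12) / (4 * 0.62 * sqrt(25))
= 4800 / 12.4
= 387.1 mm

387.1 mm


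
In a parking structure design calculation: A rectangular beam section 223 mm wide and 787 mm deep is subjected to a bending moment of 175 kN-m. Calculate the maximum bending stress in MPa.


I = b * h^3 / 12 = 223 * 787^3 / 12 = 9058323239.08 mm^4
y = h / 2 = 787 / 2 = 393.5 mm
M = 175 kN-m = 175000000.0 N-mm
sigma = M * y / I = 175000000.0 * 393.5 / 9058323239.08
= 7.6 MPa

7.6 MPa


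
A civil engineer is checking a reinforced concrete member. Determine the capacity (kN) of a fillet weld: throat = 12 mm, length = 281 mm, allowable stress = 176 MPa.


Strength = throat * length * allowable stress
= 12 * 281 * 176 N
= 593472 N
= 593.47 kN

593.47 kN


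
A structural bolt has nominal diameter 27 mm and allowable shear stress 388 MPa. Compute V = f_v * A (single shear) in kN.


A = pi * d^2 / 4 = pi * 27^2 / 4 = 572.5553 mm^2
V = f_v * A / 1000 = 388 * 572.5553 / 1000
= 222.1514 kN

222.1514 kN


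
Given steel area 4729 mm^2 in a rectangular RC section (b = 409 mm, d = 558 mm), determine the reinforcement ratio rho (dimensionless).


rho = As / (b * d)
= 4729 / (409 * 558)
= 4729 / 228222
= 0.020721 (dimensionless)

0.020721 (dimensionless)


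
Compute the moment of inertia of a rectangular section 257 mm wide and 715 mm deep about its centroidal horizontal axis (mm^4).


I = b * h^3 / 12
= 257 * 715^3 / 12
= 257 * 365525875 / 12
= 7828345822.92 mm^4

7828345822.92 mm^4


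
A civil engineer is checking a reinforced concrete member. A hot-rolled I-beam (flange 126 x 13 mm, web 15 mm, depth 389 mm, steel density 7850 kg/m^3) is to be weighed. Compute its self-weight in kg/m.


A_flanges = 2 * 126 * 13 = 3276 mm^2
A_web = (389 - 2 * 13) * 15 = 5445 mm^2
A_total = 3276 + 5445 = 8721 mm^2 = 0.008721 m^2
Weight = rho * A = 7850 * 0.008721 = 68.4599 kg/m

68.4599 kg/m


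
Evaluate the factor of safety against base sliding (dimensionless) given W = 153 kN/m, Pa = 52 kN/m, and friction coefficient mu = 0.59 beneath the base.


Resisting force = mu * W = 0.59 * 153 = 90.27 kN/m
FOS = Resisting / Driving = 90.27 / 52
= 1.736 (dimensionless)

1.736 (dimensionless)


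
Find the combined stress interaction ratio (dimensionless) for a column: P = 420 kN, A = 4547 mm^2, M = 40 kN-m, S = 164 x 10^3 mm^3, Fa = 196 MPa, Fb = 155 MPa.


f_a = P / A = 420000.0 / 4547 = 92.3686 MPa
f_b = M / S = 40000000.0 / 164000.0 = 243.9024 MPa
Ratio = f_a / Fa + f_b / Fb
= 92.3686 / 196 + 243.9024 / 155
= 2.0448 (dimensionless)

2.0448 (dimensionless)


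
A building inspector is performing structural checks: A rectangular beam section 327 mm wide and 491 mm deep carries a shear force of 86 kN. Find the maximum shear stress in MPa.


A = b * h = 327 * 491 = 160557 mm^2
V = 86 kN = 86000.0 N
tau_max = 1.5 * V / A = 1.5 * 86000.0 / 160557
= 0.8035 MPa

0.8035 MPa


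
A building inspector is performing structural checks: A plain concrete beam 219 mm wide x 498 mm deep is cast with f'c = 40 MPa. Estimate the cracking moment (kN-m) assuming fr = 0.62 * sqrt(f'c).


fr = 0.62 * sqrt(40) = 0.62 * 6.3246 = 3.9212 MPa
I = 219 * 498^3 / 12 = 2253984354.0 mm^4
y_t = 249.0 mm
M_cr = fr * I / y_t = 3.9212 * 2253984354.0 / 249.0 N-mm
= 35.4955 kN-m

35.4955 kN-m


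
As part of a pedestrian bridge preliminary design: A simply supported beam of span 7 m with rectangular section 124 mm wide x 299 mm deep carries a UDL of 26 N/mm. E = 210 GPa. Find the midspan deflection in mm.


I = 124 * 299^3 / 12 = 276219289.67 mm^4
L = 7000.0 mm, w = 26 N/mm, E = 210000.0 MPa
delta = 5 * w * L^4 / (384 * E * I)
= 5 * 26 * 7000.0^4 / (384 * 210000.0 * 276219289.67)
= 14.013 mm

14.013 mm


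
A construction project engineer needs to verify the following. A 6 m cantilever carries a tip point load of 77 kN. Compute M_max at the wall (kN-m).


For a cantilever with a point load at the free end:
M_max = P * L = 77 * 6 = 462 kN-m

462 kN-m


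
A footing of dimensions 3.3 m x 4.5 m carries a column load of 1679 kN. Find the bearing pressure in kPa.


A = 3.3 * 4.5 = 14.85 m^2
q = P / A = 1679 / 14.85
= 113.064 kPa

113.064 kPa


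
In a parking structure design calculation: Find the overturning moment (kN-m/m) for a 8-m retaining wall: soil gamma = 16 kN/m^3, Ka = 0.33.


Pa = 0.5 * Ka * gamma * H^2
= 0.5 * 0.33 * 16 * 8^2
= 168.96 kN/m
Arm = H / 3 = 8 / 3 = 2.6667 m
Mo = Pa * arm = Pa * H / 3 = 168.96 * 8 / 3 = 450.56 kN-m/m

450.56 kN-m/m


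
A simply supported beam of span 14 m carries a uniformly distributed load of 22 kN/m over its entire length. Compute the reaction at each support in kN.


Total load = w * L = 22 * 14 = 308 kN
By symmetry, each reaction R = total / 2 = 308 / 2 = 154.0 kN

154.0 kN


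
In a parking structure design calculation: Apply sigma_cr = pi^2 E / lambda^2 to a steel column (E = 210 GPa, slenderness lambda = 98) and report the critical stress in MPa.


sigma_cr = pi^2 * E / lambda^2
= 9.8696 * 210000.0 / 98^2
= 9.8696 * 210000.0 / 9604
= 215.8077 MPa

215.8077 MPa


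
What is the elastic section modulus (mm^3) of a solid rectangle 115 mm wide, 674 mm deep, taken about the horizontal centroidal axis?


S = b * h^2 / 6
= 115 * 674^2 / 6
= 115 * 454276 / 6
= 8706956.67 mm^3

8706956.67 mm^3


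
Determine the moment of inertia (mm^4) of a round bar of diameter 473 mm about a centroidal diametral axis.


r = d / 2 = 473 / 2 = 236.5 mm
I = pi * r^4 / 4 = pi * 236.5^4 / 4
= 2457052644.18 mm^4

2457052644.18 mm^4


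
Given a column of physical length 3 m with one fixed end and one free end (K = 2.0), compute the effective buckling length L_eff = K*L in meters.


L_eff = K * L
= 2.0 * 3
= 6.0 m

6.0 m


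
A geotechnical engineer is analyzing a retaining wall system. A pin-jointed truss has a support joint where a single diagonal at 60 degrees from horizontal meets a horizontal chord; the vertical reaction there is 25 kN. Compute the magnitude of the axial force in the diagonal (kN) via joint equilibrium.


At the joint, only the diagonal has a vertical component, so vertical equilibrium gives:
F * sin(60) = 25
F = 25 / sin(60)
= 25 / 0.866025
= 28.87 kN

28.87 kN


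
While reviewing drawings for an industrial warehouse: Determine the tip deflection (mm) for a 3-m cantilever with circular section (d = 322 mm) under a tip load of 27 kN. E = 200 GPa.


I = pi * d^4 / 64 = pi * 322^4 / 64 = 527707644.47 mm^4
L = 3000.0 mm, P = 27000.0 N, E = 200000.0 MPa
delta = P * L^3 / (3 * E * I)
= 27000.0 * 3000.0^3 / (3 * 200000.0 * 527707644.47)
= 2.3024 mm

2.3024 mm


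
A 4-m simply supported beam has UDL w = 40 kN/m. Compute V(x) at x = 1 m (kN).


R_A = w * L / 2 = 40 * 4 / 2 = 80.0 kN
V(x) = R_A - w * x = 80.0 - 40 * 1
= 40.0 kN

40.0 kN


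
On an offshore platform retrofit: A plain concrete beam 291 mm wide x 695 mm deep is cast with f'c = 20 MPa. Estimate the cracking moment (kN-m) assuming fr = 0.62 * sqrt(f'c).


fr = 0.62 * sqrt(20) = 0.62 * 4.4721 = 2.7727 MPa
I = 291 * 695^3 / 12 = 8140782593.75 mm^4
y_t = 347.5 mm
M_cr = fr * I / y_t = 2.7727 * 8140782593.75 / 347.5 N-mm
= 64.9558 kN-m

64.9558 kN-m


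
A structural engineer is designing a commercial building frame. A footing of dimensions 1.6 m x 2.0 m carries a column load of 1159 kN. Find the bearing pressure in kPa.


A = 1.6 * 2.0 = 3.2 m^2
q = P / A = 1159 / 3.2
= 362.1875 kPa

362.1875 kPa


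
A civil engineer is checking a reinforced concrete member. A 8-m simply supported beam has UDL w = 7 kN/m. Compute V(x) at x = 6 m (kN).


R_A = w * L / 2 = 7 * 8 / 2 = 28.0 kN
V(x) = R_A - w * x = 28.0 - 7 * 6
= -14.0 kN

-14.0 kN


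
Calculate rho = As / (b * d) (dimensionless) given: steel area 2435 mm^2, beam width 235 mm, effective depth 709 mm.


rho = As / (b * d)
= 2435 / (235 * 709)
= 2435 / 166615
= 0.014615 (dimensionless)

0.014615 (dimensionless)


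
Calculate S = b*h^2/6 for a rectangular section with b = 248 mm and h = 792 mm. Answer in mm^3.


S = b * h^2 / 6
= 248 * 792^2 / 6
= 248 * 627264 / 6
= 25926912.0 mm^3

25926912.0 mm^3


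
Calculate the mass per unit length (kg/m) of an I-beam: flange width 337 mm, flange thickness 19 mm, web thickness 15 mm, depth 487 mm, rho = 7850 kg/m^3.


A_flanges = 2 * 337 * 19 = 12806 mm^2
A_web = (487 - 2 * 19) * 15 = 6735 mm^2
A_total = 12806 + 6735 = 19541 mm^2 = 0.019541 m^2
Weight = rho * A = 7850 * 0.019541 = 153.3969 kg/m

153.3969 kg/m


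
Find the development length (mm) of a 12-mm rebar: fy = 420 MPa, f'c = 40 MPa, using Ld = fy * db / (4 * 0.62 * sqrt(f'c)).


Ld = (fy * db) / (4 * 0.62 * sqrt(f'c))
= (420 * 12) / (4 * 0.62 * sqrt(40))
= 5040 / 15.6849
= 321.33 mm

321.33 mm


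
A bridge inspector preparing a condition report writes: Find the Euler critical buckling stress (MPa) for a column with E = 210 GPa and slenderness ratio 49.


sigma_cr = pi^2 * E / lambda^2
= 9.8696 * 210000.0 / 49^2
= 9.8696 * 210000.0 / 2401
= 863.2307 MPa

863.2307 MPa


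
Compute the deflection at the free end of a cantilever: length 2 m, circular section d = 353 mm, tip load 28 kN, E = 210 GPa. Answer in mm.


I = pi * d^4 / 64 = pi * 353^4 / 64 = 762199606.57 mm^4
L = 2000.0 mm, P = 28000.0 N, E = 210000.0 MPa
delta = P * L^3 / (3 * E * I)
= 28000.0 * 2000.0^3 / (3 * 210000.0 * 762199606.57)
= 0.4665 mm

0.4665 mm
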